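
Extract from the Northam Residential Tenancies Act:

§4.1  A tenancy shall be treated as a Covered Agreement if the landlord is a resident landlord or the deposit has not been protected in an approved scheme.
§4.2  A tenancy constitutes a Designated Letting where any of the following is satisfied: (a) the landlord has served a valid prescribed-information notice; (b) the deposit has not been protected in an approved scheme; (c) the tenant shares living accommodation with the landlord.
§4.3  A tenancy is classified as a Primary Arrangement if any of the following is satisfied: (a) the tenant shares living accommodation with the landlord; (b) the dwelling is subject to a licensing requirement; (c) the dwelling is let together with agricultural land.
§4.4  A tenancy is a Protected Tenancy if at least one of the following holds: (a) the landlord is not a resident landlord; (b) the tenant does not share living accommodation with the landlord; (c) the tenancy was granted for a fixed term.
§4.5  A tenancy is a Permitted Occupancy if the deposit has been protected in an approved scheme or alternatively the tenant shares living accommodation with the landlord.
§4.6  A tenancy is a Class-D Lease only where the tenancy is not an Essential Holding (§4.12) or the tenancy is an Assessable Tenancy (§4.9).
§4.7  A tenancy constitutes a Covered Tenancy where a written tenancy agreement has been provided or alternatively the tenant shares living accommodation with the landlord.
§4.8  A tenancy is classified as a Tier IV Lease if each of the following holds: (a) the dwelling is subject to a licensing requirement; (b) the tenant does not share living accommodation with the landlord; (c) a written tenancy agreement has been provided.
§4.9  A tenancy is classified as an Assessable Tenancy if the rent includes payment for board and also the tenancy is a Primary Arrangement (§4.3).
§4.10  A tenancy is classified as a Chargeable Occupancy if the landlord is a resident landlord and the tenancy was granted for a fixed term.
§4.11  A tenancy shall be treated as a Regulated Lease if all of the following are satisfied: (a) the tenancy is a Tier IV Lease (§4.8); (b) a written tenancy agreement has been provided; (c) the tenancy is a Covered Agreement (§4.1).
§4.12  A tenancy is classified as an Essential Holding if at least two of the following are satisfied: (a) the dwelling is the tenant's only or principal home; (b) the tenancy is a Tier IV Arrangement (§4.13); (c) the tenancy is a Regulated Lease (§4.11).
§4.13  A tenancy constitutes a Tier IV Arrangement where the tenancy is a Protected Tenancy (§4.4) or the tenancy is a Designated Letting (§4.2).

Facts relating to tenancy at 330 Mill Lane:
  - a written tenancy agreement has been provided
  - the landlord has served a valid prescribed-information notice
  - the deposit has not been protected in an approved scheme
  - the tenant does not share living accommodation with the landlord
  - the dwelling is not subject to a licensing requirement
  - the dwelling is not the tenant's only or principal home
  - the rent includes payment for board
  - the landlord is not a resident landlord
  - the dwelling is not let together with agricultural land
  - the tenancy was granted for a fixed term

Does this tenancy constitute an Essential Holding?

No

§4.4 — Protected Tenancy: [the landlord is not a resident landlord? yes] OR [the tenant does not share living accommodation with the landlord? yes] OR [the tenancy was granted for a fixed term? yes] → satisfied.
§4.2 — Designated Letting: [the landlord has served a valid prescribed-information notice? yes] OR [the deposit has not been protected in an approved scheme? yes] OR [the tenant shares living accommodation with the landlord? no] → satisfied.
§4.13 — Tier IV Arrangement: [Protected Tenancy (§4.4)? yes] OR [Designated Letting (§4.2)? yes] → satisfied.
§4.8 — Tier IV Lease: [the dwelling is subject to a licensing requirement? no] AND [the tenant does not share living accommodation with the landlord? yes] AND [a written tenancy agreement has been provided? yes] → not satisfied.
§4.1 — Covered Agreement: [the landlord is a resident landlord? no] OR [the deposit has not been protected in an approved scheme? yes] → satisfied.
§4.11 — Regulated Lease: [Tier IV Lease (§4.8)? no] AND [a written tenancy agreement has been provided? yes] AND [Covered Agreement (§4.1)? yes] → not satisfied.
§4.12 — Essential Holding: the dwelling is the tenant's only or principal home? no; Tier IV Arrangement (§4.13)? yes; Regulated Lease (§4.11)? no — 1 of 3 hold (need ≥2) → not satisfied.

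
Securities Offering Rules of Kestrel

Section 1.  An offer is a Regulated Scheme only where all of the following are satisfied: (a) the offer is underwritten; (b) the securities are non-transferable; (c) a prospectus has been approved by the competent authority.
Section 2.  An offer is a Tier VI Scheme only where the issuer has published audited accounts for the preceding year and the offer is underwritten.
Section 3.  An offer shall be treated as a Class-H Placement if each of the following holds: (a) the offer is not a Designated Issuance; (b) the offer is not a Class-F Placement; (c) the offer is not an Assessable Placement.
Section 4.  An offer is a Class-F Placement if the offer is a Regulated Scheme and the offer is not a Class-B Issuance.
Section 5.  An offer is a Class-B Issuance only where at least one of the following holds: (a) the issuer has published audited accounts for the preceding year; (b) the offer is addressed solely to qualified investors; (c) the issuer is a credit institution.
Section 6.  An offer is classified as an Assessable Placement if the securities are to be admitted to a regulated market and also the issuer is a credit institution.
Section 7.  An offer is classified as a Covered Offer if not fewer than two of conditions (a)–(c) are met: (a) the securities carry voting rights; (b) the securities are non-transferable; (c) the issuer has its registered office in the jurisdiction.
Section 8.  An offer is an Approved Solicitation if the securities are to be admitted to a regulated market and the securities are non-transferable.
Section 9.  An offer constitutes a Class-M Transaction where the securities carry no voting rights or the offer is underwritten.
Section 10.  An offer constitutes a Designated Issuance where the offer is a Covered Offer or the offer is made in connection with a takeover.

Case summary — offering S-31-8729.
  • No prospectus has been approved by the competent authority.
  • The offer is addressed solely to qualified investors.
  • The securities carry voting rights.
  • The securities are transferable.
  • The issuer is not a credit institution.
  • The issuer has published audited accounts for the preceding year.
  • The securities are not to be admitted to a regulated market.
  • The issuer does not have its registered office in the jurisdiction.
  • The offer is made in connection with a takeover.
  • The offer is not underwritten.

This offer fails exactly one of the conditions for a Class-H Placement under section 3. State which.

Designated Issuance

section 7 — Covered Offer: the securities carry voting rights? yes; the securities are non-transferable? no; the issuer has its registered office in the jurisdiction? no — 1 of 3 hold (need ≥2) → not satisfied.
section 10 — Designated Issuance: [Covered Offer (section 7)? no] OR [the offer is made in connection with a takeover? yes] → satisfied.
section 1 — Regulated Scheme: [the offer is underwritten? no] AND [the securities are non-transferable? no] AND [a prospectus has been approved by the competent authority? no] → not satisfied.
section 5 — Class-B Issuance: [the issuer has published audited accounts for the preceding year? yes] OR [the offer is addressed solely to qualified investors? yes] OR [the issuer is a credit institution? no] → satisfied.
section 4 — Class-F Placement: [Regulated Scheme (section 1)? no] AND [not a Class-B Issuance (section 5)? no] → not satisfied.
section 6 — Assessable Placement: [the securities are to be admitted to a regulated market? no] AND [the issuer is a credit institution? no] → not satisfied.
section 3 — Class-H Placement: [not a Designated Issuance (section 10)? no] AND [not a Class-F Placement (section 4)? yes] AND [not an Assessable Placement (section 6)? yes] → not satisfied.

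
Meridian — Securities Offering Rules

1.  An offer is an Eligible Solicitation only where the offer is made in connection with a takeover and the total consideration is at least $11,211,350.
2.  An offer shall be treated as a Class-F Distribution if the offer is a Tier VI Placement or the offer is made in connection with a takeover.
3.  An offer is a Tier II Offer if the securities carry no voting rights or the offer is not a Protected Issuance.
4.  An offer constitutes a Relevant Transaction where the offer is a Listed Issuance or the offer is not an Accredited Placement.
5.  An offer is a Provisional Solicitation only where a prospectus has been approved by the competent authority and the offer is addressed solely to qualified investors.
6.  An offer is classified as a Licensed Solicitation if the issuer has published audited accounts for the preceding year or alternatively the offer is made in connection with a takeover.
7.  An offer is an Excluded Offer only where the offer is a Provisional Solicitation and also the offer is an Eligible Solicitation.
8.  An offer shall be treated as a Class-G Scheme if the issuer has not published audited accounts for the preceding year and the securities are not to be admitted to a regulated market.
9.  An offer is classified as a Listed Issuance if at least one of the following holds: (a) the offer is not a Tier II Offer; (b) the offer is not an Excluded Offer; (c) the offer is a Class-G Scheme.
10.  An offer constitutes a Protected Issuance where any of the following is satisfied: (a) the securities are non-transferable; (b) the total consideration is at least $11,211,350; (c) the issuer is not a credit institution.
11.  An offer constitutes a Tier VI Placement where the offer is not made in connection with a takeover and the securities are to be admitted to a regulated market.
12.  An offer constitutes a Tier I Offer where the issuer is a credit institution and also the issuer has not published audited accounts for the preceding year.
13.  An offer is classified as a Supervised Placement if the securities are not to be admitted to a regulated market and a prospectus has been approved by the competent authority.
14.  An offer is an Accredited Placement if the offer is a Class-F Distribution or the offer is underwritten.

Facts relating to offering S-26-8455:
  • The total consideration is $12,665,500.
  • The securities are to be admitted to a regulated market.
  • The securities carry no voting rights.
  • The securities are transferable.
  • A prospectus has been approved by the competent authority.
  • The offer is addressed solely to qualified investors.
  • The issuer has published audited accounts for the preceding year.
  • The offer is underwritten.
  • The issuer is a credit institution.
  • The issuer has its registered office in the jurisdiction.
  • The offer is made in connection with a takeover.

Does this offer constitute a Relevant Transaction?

paragraph 10 — Protected Issuance: [the securities are non-transferable? no] OR [total consideration: $12,665,500 ≥ $11,211,350? yes] OR [the issuer is not a credit institution? no] → satisfied.
paragraph 3 — Tier II Offer: [the securities carry no voting rights? yes] OR [not a Protected Issuance (paragraph 10)? no] → satisfied.
paragraph 5 — Provisional Solicitation: [a prospectus has been approved by the competent authority? yes] AND [the offer is addressed solely to qualified investors? yes] → satisfied.
paragraph 1 — Eligible Solicitation: [the offer is made in connection with a takeover? yes] AND [total consideration: $12,665,500 ≥ $11,211,350? yes] → satisfied.
paragraph 7 — Excluded Offer: [Provisional Solicitation (paragraph 5)? yes] AND [Eligible Solicitation (paragraph 1)? yes] → satisfied.
paragraph 8 — Class-G Scheme: [the issuer has not published audited accounts for the preceding year? no] AND [the securities are not to be admitted to a regulated market? no] → not satisfied.
paragraph 9 — Listed Issuance: [not a Tier II Offer (paragraph 3)? no] OR [not an Excluded Offer (paragraph 7)? no] OR [Class-G Scheme (paragraph 8)? no] → not satisfied.
paragraph 11 — Tier VI Placement: [the offer is not made in connection with a takeover? no] AND [the securities are to be admitted to a regulated market? yes] → not satisfied.
paragraph 2 — Class-F Distribution: [Tier VI Placement (paragraph 11)? no] OR [the offer is made in connection with a takeover? yes] → satisfied.
paragraph 14 — Accredited Placement: [Class-F Distribution (paragraph 2)? yes] OR [the offer is underwritten? yes] → satisfied.
paragraph 4 — Relevant Transaction: [Listed Issuance (paragraph 9)? no] OR [not an Accredited Placement (paragraph 14)? no] → not satisfied.

No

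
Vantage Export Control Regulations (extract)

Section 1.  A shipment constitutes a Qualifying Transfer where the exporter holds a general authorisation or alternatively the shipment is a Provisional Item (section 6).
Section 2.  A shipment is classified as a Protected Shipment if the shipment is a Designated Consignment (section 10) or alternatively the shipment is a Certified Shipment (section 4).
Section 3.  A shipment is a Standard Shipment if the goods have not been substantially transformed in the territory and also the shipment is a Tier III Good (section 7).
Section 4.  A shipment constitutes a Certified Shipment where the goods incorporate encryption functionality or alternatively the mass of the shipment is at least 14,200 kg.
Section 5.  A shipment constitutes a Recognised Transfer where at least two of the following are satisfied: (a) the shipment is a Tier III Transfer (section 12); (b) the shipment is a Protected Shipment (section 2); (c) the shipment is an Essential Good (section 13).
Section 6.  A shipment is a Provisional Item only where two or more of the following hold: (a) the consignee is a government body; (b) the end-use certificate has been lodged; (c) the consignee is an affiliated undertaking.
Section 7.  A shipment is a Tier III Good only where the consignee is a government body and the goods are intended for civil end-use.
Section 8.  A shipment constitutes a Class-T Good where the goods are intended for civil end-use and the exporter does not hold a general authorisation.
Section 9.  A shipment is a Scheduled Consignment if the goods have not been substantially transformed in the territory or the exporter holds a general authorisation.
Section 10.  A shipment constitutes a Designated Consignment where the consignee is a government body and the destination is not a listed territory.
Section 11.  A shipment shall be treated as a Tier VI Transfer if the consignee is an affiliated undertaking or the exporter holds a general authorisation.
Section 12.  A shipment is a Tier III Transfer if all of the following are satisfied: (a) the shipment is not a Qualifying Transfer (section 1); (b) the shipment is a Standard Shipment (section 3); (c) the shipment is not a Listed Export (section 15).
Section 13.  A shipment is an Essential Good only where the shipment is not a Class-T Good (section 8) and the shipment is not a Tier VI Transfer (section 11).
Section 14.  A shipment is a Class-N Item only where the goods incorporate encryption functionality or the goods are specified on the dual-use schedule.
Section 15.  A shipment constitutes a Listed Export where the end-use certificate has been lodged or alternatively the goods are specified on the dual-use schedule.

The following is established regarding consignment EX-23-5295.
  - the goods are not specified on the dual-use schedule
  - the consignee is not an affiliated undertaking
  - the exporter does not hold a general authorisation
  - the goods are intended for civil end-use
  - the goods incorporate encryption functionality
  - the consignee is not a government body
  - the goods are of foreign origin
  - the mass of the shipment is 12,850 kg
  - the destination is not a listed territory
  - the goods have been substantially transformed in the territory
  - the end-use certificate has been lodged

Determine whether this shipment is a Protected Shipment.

Yes

Under section 10: the consignee is a government body? no; and the destination is not a listed territory? yes. So the shipment is not a Designated Consignment.
Under section 4: the goods incorporate encryption functionality? yes; or mass of the shipment: 12,850 kg ≥ 14,200 kg? no. So the shipment is a Certified Shipment.
Under section 2: Designated Consignment (section 10)? no; or Certified Shipment (section 4)? yes. So the shipment is a Protected Shipment.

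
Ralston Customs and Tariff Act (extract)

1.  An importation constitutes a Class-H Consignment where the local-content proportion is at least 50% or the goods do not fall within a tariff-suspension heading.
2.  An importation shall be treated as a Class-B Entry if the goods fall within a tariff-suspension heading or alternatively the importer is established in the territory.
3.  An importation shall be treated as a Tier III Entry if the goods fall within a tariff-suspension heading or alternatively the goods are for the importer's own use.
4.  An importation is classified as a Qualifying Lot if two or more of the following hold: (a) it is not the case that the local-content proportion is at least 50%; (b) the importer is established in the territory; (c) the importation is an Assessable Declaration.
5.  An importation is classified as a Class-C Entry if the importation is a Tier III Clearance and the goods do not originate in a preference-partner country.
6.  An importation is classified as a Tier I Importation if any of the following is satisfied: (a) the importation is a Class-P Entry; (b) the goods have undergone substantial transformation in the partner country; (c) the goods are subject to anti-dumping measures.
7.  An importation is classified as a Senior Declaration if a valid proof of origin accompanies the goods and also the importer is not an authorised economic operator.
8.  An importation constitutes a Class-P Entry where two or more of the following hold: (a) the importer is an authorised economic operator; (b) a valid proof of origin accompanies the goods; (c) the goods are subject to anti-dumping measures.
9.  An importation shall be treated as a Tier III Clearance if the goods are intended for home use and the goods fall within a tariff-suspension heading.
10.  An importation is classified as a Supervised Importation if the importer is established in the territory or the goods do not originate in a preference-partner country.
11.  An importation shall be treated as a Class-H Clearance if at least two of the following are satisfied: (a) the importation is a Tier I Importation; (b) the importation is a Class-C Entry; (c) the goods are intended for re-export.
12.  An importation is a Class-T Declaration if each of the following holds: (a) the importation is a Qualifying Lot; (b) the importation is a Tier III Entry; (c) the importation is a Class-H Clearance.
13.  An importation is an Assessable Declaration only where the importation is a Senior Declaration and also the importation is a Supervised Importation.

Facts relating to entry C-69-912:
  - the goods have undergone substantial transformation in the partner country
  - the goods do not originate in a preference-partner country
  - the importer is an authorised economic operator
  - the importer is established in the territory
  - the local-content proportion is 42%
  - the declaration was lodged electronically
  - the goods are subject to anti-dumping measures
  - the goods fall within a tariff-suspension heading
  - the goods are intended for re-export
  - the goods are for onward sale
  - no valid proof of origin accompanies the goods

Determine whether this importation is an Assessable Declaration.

paragraph 7 — Senior Declaration: [a valid proof of origin accompanies the goods? no] AND [the importer is not an authorised economic operator? no] → not satisfied.
paragraph 10 — Supervised Importation: [the importer is established in the territory? yes] OR [the goods do not originate in a preference-partner country? yes] → satisfied.
paragraph 13 — Assessable Declaration: [Senior Declaration (paragraph 7)? no] AND [Supervised Importation (paragraph 10)? yes] → not satisfied.

No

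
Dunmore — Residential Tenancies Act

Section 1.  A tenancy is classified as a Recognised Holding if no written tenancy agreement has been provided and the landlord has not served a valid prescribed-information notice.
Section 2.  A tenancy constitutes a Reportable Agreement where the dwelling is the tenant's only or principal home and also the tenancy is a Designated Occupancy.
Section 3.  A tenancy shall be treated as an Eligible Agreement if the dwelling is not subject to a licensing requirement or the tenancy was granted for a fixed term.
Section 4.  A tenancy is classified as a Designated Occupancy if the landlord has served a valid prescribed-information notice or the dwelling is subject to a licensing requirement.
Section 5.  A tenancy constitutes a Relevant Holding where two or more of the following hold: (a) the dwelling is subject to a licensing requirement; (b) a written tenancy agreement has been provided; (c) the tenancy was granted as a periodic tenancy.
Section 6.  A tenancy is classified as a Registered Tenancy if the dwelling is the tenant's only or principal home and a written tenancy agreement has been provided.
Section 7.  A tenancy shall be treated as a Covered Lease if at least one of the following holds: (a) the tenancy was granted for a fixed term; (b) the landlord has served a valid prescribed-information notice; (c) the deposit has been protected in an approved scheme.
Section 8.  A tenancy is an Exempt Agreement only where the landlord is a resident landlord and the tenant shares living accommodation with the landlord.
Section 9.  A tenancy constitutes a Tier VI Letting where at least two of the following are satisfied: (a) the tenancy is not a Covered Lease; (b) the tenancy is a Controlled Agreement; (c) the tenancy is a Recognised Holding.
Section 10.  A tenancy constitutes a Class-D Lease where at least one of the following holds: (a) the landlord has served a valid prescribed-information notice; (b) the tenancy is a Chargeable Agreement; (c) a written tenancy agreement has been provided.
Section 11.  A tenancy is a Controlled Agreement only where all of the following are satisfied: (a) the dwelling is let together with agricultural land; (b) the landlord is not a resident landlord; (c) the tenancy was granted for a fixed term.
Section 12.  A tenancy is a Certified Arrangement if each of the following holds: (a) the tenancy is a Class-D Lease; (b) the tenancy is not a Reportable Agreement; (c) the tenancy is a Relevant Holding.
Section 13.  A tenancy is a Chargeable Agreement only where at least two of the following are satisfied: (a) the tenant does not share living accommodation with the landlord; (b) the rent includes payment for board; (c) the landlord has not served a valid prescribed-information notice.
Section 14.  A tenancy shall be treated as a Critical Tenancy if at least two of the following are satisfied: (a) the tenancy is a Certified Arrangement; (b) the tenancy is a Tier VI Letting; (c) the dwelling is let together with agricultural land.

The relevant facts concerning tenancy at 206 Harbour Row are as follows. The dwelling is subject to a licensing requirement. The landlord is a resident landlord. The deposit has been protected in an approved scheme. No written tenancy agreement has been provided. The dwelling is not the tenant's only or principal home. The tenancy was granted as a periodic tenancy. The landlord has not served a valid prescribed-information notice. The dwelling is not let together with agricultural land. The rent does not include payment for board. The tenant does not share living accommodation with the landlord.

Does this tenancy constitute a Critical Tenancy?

No

Under section 13: the tenant does not share living accommodation with the landlord? yes; the rent includes payment for board? no; the landlord has not served a valid prescribed-information notice? yes — 2 of 3 hold (need ≥2) → satisfied.
Under section 10: the landlord has served a valid prescribed-information notice? no; or Chargeable Agreement (section 13)? yes; or a written tenancy agreement has been provided? no. So the tenancy is a Class-D Lease.
Under section 4: the landlord has served a valid prescribed-information notice? no; or the dwelling is subject to a licensing requirement? yes. So the tenancy is a Designated Occupancy.
Under section 2: the dwelling is the tenant's only or principal home? no; and Designated Occupancy (section 4)? yes. So the tenancy is not a Reportable Agreement.
Under section 5: the dwelling is subject to a licensing requirement? yes; a written tenancy agreement has been provided? no; the tenancy was granted as a periodic tenancy? yes — 2 of 3 hold (need ≥2) → satisfied.
Under section 12: Class-D Lease (section 10)? yes; and not a Reportable Agreement (section 2)? yes; and Relevant Holding (section 5)? yes. So the tenancy is a Certified Arrangement.
Under section 7: the tenancy was granted for a fixed term? no; or the landlord has served a valid prescribed-information notice? no; or the deposit has been protected in an approved scheme? yes. So the tenancy is a Covered Lease.
Under section 11: the dwelling is let together with agricultural land? no; and the landlord is not a resident landlord? no; and the tenancy was granted for a fixed term? no. So the tenancy is not a Controlled Agreement.
Under section 1: no written tenancy agreement has been provided? yes; and the landlord has not served a valid prescribed-information notice? yes. So the tenancy is a Recognised Holding.
Under section 9: not a Covered Lease (section 7)? no; Controlled Agreement (section 11)? no; Recognised Holding (section 1)? yes — 1 of 3 hold (need ≥2) → not satisfied.
Under section 14: Certified Arrangement (section 12)? yes; Tier VI Letting (section 9)? no; the dwelling is let together with agricultural land? no — 1 of 3 hold (need ≥2) → not satisfied.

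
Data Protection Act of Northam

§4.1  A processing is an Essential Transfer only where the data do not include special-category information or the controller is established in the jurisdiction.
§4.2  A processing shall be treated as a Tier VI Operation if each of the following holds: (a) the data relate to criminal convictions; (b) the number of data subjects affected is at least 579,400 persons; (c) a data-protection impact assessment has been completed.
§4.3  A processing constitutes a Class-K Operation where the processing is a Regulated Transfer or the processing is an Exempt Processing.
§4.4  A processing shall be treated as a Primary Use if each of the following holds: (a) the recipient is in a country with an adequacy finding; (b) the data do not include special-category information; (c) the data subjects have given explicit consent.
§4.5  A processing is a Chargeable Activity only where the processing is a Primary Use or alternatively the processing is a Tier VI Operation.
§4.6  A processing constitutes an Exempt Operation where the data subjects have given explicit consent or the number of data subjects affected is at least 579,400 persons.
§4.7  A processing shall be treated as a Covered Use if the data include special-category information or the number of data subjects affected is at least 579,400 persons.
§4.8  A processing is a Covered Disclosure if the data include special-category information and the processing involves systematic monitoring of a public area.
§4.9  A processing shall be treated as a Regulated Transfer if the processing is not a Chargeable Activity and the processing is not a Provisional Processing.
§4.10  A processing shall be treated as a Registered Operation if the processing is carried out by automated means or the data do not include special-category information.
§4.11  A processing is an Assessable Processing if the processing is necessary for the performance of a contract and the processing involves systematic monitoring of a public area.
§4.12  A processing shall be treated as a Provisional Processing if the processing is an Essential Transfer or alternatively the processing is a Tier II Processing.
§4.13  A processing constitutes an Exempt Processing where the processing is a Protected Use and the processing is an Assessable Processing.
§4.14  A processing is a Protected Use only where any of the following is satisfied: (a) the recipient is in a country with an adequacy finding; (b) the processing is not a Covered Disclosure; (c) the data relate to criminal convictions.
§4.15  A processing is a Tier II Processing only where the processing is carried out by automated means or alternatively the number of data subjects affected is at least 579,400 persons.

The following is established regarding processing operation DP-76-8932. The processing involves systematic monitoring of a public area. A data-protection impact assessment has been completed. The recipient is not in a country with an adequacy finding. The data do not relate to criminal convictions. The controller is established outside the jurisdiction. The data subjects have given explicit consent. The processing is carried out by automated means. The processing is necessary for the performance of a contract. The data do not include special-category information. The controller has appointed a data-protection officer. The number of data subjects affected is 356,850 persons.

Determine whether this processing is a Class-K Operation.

Yes

§4.4 — Primary Use: [the recipient is in a country with an adequacy finding? no] AND [the data do not include special-category information? yes] AND [the data subjects have given explicit consent? yes] → not satisfied.
§4.2 — Tier VI Operation: [the data relate to criminal convictions? no] AND [number of data subjects affected: 356,850 persons ≥ 579,400 persons? no] AND [a data-protection impact assessment has been completed? yes] → not satisfied.
§4.5 — Chargeable Activity: [Primary Use (§4.4)? no] OR [Tier VI Operation (§4.2)? no] → not satisfied.
§4.1 — Essential Transfer: [the data do not include special-category information? yes] OR [the controller is established in the jurisdiction? no] → satisfied.
§4.15 — Tier II Processing: [the processing is carried out by automated means? yes] OR [number of data subjects affected: 356,850 persons ≥ 579,400 persons? no] → satisfied.
§4.12 — Provisional Processing: [Essential Transfer (§4.1)? yes] OR [Tier II Processing (§4.15)? yes] → satisfied.
§4.9 — Regulated Transfer: [not a Chargeable Activity (§4.5)? yes] AND [not a Provisional Processing (§4.12)? no] → not satisfied.
§4.8 — Covered Disclosure: [the data include special-category information? no] AND [the processing involves systematic monitoring of a public area? yes] → not satisfied.
§4.14 — Protected Use: [the recipient is in a country with an adequacy finding? no] OR [not a Covered Disclosure (§4.8)? yes] OR [the data relate to criminal convictions? no] → satisfied.
§4.11 — Assessable Processing: [the processing is necessary for the performance of a contract? yes] AND [the processing involves systematic monitoring of a public area? yes] → satisfied.
§4.13 — Exempt Processing: [Protected Use (§4.14)? yes] AND [Assessable Processing (§4.11)? yes] → satisfied.
§4.3 — Class-K Operation: [Regulated Transfer (§4.9)? no] OR [Exempt Processing (§4.13)? yes] → satisfied.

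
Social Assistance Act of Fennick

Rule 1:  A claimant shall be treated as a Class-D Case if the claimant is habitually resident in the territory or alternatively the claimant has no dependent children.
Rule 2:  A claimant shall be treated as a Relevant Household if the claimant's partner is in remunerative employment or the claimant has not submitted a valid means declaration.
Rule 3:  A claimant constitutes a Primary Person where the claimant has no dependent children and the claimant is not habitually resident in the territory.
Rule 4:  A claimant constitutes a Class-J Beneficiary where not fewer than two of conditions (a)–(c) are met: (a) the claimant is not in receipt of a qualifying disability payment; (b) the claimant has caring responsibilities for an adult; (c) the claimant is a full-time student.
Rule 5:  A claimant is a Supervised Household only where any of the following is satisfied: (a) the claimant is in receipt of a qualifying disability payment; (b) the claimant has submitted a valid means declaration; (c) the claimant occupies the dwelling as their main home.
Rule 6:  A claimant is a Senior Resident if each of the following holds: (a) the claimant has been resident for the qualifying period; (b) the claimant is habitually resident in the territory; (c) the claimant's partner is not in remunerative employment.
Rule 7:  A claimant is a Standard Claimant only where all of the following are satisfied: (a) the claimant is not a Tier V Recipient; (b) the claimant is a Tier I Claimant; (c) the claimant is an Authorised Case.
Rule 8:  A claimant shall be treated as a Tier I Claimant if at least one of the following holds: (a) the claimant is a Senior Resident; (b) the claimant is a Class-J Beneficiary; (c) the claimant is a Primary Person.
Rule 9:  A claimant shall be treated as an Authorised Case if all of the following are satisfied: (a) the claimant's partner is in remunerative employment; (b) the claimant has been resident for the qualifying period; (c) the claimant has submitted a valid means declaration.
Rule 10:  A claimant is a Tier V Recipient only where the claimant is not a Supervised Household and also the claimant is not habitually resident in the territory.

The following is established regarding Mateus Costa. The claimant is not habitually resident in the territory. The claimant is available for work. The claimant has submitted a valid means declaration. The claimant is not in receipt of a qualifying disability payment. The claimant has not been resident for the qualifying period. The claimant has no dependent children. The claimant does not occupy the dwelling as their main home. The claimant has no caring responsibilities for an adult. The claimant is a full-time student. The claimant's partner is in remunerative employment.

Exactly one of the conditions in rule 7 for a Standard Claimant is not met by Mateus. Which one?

rule 5 — Supervised Household: [the claimant is in receipt of a qualifying disability payment? no] OR [the claimant has submitted a valid means declaration? yes] OR [the claimant occupies the dwelling as their main home? no] → satisfied.
rule 10 — Tier V Recipient: [not a Supervised Household (rule 5)? no] AND [the claimant is not habitually resident in the territory? yes] → not satisfied.
rule 6 — Senior Resident: [the claimant has been resident for the qualifying period? no] AND [the claimant is habitually resident in the territory? no] AND [the claimant's partner is not in remunerative employment? no] → not satisfied.
rule 4 — Class-J Beneficiary: the claimant is not in receipt of a qualifying disability payment? yes; the claimant has caring responsibilities for an adult? no; the claimant is a full-time student? yes — 2 of 3 hold (need ≥2) → satisfied.
rule 3 — Primary Person: [the claimant has no dependent children? yes] AND [the claimant is not habitually resident in the territory? yes] → satisfied.
rule 8 — Tier I Claimant: [Senior Resident (rule 6)? no] OR [Class-J Beneficiary (rule 4)? yes] OR [Primary Person (rule 3)? yes] → satisfied.
rule 9 — Authorised Case: [the claimant's partner is in remunerative employment? yes] AND [the claimant has been resident for the qualifying period? no] AND [the claimant has submitted a valid means declaration? yes] → not satisfied.
rule 7 — Standard Claimant: [not a Tier V Recipient (rule 10)? yes] AND [Tier I Claimant (rule 8)? yes] AND [Authorised Case (rule 9)? no] → not satisfied.

Authorised Case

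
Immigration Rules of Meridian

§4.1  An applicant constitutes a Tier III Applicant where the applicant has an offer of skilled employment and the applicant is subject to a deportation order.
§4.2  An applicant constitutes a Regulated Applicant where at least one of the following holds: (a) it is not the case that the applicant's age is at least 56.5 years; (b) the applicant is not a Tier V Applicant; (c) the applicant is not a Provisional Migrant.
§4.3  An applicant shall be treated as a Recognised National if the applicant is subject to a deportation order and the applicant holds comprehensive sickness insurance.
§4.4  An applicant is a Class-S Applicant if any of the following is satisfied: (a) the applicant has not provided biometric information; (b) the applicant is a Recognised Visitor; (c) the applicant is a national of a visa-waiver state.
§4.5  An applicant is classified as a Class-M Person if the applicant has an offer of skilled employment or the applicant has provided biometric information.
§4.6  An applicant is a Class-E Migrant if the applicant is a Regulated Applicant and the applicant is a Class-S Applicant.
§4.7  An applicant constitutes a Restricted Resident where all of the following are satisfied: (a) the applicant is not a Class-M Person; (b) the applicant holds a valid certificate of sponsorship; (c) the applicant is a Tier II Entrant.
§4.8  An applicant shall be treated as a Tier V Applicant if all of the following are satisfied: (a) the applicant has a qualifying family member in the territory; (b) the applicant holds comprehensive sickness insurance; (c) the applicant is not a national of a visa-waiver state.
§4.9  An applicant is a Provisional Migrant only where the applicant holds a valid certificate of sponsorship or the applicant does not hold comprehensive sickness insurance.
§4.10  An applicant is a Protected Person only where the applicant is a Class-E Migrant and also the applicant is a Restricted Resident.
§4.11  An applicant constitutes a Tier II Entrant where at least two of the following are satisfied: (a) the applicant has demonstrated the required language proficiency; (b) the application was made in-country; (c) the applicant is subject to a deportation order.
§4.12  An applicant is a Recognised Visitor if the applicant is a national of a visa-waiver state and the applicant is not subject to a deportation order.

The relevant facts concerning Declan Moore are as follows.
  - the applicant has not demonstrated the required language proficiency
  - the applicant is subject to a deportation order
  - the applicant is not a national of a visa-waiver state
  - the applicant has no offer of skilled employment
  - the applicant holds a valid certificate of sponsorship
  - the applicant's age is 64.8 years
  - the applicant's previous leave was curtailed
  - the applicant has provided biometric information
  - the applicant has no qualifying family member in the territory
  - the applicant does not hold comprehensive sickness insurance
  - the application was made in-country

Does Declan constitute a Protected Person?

No

Under §4.8: the applicant has a qualifying family member in the territory? no; and the applicant holds comprehensive sickness insurance? no; and the applicant is not a national of a visa-waiver state? yes. So the applicant is not a Tier V Applicant.
Under §4.9: the applicant holds a valid certificate of sponsorship? yes; or the applicant does not hold comprehensive sickness insurance? yes. So the applicant is a Provisional Migrant.
Under §4.2: applicant's age: 64.8 years ≥ 56.5 years? yes, so negated condition no; or not a Tier V Applicant (§4.8)? yes; or not a Provisional Migrant (§4.9)? no. So the applicant is a Regulated Applicant.
Under §4.12: the applicant is a national of a visa-waiver state? no; and the applicant is not subject to a deportation order? no. So the applicant is not a Recognised Visitor.
Under §4.4: the applicant has not provided biometric information? no; or Recognised Visitor (§4.12)? no; or the applicant is a national of a visa-waiver state? no. So the applicant is not a Class-S Applicant.
Under §4.6: Regulated Applicant (§4.2)? yes; and Class-S Applicant (§4.4)? no. So the applicant is not a Class-E Migrant.
Under §4.5: the applicant has an offer of skilled employment? no; or the applicant has provided biometric information? yes. So the applicant is a Class-M Person.
Under §4.11: the applicant has demonstrated the required language proficiency? no; the application was made in-country? yes; the applicant is subject to a deportation order? yes — 2 of 3 hold (need ≥2) → satisfied.
Under §4.7: not a Class-M Person (§4.5)? no; and the applicant holds a valid certificate of sponsorship? yes; and Tier II Entrant (§4.11)? yes. So the applicant is not a Restricted Resident.
Under §4.10: Class-E Migrant (§4.6)? no; and Restricted Resident (§4.7)? no. So the applicant is not a Protected Person.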